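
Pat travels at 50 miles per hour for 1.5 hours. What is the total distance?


Use the formula: distance = speed x time
Speed = 50 mph, Time = 1.5 hours
50 x 1.5 = 75 miles

75 miles


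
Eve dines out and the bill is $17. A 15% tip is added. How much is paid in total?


Calculate the tip:
15% of $17 = $2.55
Add tip to meal cost:
$17 + $2.55 = $19.55

$19.55


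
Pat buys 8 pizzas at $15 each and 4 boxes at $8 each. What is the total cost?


Cost of pizzas:
8 x $15 = $120
Cost of boxes:
4 x $8 = $32
Add both:
$120 + $32 = $152

$152


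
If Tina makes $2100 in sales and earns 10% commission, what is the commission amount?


Convert rate to decimal:
10% = 0.1
Multiply by sales:
$2100 x 0.1 = $210

$210


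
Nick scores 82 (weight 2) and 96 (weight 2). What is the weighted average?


Weighted sum:
2 x 82 + 2 x 96 = 356
Total weight:
2 + 2 = 4
Weighted average:
356 / 4 = 89

89


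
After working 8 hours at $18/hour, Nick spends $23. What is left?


Calculate earnings:
8 x $18 = $144
Subtract spending:
$144 - $23 = $121

$121


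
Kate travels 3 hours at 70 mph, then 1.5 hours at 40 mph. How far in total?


Leg 1 distance:
70 x 3 = 210 miles
Leg 2 distance:
40 x 1.5 = 60 miles
Total distance:
210 + 60 = 270 miles

270 miles


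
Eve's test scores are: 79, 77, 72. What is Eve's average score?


Add the scores:
79 + 77 + 72 = 228
Divide by the number of tests:
228 / 3 = 76

76


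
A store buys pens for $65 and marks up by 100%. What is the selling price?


Calculate the markup amount:
100% of $65 = $65
Add to cost:
$65 + $65 = $130

$130


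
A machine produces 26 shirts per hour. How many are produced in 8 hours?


Production rate: 26 shirts per hour
Time: 8 hours
Total: 26 x 8 = 208 shirts

208 shirts


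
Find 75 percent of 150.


Convert percentage to decimal:
75% = 0.75
Multiply:
150 x 0.75 = 112.5

112.5


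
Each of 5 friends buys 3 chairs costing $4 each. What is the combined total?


Cost per person:
3 x $4 = $12
Group total:
5 x $12 = $60

$60


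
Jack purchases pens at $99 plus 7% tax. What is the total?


Calculate the tax:
7% of $99 = $6.93
Add tax to price:
$99 + $6.93 = $105.93

$105.93


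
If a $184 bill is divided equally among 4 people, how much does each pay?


Total bill: $184
Number of people: 4
Each pays: $184 / 4 = $46

$46


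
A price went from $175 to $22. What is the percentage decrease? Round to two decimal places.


Find the absolute change:
|22 - 175| = 153
Divide by original and multiply by 100:
153 / 175 x 100 = 87.4285...% ≈ 87.43%

87.43%


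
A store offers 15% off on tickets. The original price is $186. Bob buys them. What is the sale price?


Calculate the discount amount:
15% of $186 = $27.90
Subtract from original:
$186 - $27.90 = $158.10

$158.10


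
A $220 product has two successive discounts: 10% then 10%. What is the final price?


First discount:
10% of $220 = $22
Price after first discount:
$220 - $22 = $198
Second discount:
10% of $198 = $19.80
Final price:
$198 - $19.80 = $178.20

$178.20


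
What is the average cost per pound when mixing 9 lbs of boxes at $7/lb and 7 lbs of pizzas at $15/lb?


Cost of boxes:
9 x $7 = $63
Cost of pizzas:
7 x $15 = $105
Total cost: $63 + $105 = $168
Total weight: 16 lbs
Average: $168 / 16 = $10.50/lb

$10.50/lb


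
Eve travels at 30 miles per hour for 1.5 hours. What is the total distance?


Use the formula: distance = speed x time
Speed = 30 mph, Time = 1.5 hours
30 x 1.5 = 45 miles

45 miles


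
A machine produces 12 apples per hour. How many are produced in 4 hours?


Production rate: 12 apples per hour
Time: 4 hours
Total: 12 x 4 = 48 apples

48 apples


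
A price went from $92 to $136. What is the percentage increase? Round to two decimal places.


Find the absolute change:
|136 - 92| = 44
Divide by original and multiply by 100:
44 / 92 x 100 = 47.8260...% ≈ 47.83%

47.83%


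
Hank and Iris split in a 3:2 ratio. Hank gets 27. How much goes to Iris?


Find the multiplier:
27 / 3 = 9
Apply to Iris's share:
2 x 9 = 18

18


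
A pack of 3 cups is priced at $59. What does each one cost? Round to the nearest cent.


Total cost: $59
Number of items: 3
Unit price: $59 / 3 = $19.6666... ≈ $19.67

$19.67


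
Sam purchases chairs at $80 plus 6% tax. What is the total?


Calculate the tax:
6% of $80 = $4.80
Add tax to price:
$80 + $4.80 = $84.80

$84.80


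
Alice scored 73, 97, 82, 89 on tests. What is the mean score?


Add the scores:
73 + 97 + 82 + 89 = 341
Divide by the number of tests:
341 / 4 = 85.25

85.25


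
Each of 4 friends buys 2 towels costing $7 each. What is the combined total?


Cost per person:
2 x $7 = $14
Group total:
4 x $14 = $56

$56


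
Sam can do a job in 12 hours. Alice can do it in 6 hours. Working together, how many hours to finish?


Sam's rate: 1/12 of the job per hour
Alice's rate: 1/6 of the job per hour
Combined rate: 1/12 + 1/6 = 1/4 per hour
Time = 1 / (1/4) = 4 hours

4 hours


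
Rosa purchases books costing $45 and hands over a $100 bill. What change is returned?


Start with the amount paid:
$100
Subtract the price:
$100 - $45 = $55

$55


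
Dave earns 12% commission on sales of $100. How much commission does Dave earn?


Convert rate to decimal:
12% = 0.12
Multiply by sales:
$100 x 0.12 = $12

$12


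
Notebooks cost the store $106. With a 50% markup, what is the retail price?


Calculate the markup amount:
50% of $106 = $53
Add to cost:
$106 + $53 = $159

$159


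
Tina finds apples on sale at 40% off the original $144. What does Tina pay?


Calculate the discount amount:
40% of $144 = $57.60
Subtract from original:
$144 - $57.60 = $86.40

$86.40


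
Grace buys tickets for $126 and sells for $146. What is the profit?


Selling price = $146
Cost price = $126
Profit = selling price - cost price:
Profit = $146 - $126 = $20

$20


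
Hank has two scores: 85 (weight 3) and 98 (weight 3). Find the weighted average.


Weighted sum:
3 x 85 + 3 x 98 = 549
Total weight:
3 + 3 = 6
Weighted average:
549 / 6 = 91.5

91.5


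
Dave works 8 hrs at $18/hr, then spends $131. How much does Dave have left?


Calculate earnings:
8 x $18 = $144
Subtract spending:
$144 - $131 = $13

$13


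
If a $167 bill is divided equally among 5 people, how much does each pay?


Total bill: $167
Number of people: 5
Each pays: $167 / 5 = $33.40

$33.40


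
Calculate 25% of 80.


Convert percentage to decimal:
25% = 0.25
Multiply:
80 x 0.25 = 20

20


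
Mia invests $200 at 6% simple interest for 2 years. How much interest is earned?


Use the formula I = P x R x T / 100
P x R x T = 200 x 6 x 2 = 2400
I = 2400 / 100 = $24

$24


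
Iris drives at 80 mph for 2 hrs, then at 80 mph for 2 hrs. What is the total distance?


Leg 1 distance:
80 x 2 = 160 miles
Leg 2 distance:
80 x 2 = 160 miles
Total distance:
160 + 160 = 320 miles

320 miles


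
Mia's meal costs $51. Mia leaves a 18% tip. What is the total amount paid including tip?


Calculate the tip:
18% of $51 = $9.18
Add tip to meal cost:
$51 + $9.18 = $60.18

$60.18


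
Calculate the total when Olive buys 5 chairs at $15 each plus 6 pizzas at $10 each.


Cost of chairs:
5 x $15 = $75
Cost of pizzas:
6 x $10 = $60
Add both:
$75 + $60 = $135

$135


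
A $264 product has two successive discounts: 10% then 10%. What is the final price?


First discount:
10% of $264 = $26.40
Price after first discount:
$264 - $26.40 = $237.60
Second discount:
10% of $237.60 = $23.76
Final price:
$237.60 - $23.76 = $213.84

$213.84


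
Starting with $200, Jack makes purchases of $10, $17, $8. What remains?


Add up expenses:
$10 + $17 + $8 = $35
Subtract from budget:
$200 - $35 = $165

$165


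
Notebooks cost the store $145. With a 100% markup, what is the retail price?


Calculate the markup amount:
100% of $145 = $145
Add to cost:
$145 + $145 = $290

$290


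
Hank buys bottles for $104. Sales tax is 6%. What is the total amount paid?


Calculate the tax:
6% of $104 = $6.24
Add tax to price:
$104 + $6.24 = $110.24

$110.24


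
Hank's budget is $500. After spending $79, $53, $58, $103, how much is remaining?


Add up expenses:
$79 + $53 + $58 + $103 = $293
Subtract from budget:
$500 - $293 = $207

$207


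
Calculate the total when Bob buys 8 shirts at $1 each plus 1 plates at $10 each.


Cost of shirts:
8 x $1 = $8
Cost of plates:
1 x $10 = $10
Add both:
$8 + $10 = $18

$18


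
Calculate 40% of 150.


Convert percentage to decimal:
40% = 0.4
Multiply:
150 x 0.4 = 60

60


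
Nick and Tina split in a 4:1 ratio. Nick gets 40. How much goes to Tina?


Find the multiplier:
40 / 4 = 10
Apply to Tina's share:
1 x 10 = 10

10


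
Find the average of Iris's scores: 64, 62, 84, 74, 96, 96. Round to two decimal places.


Add the scores:
64 + 62 + 84 + 74 + 96 + 96 = 476
Divide by the number of tests:
476 / 6 = 79.3333... ≈ 79.33

79.33


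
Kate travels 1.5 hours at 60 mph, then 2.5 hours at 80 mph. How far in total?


Leg 1 distance:
60 x 1.5 = 90 miles
Leg 2 distance:
80 x 2.5 = 200 miles
Total distance:
90 + 200 = 290 miles

290 miles


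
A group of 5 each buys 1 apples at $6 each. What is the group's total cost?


Cost per person:
1 x $6 = $6
Group total:
5 x $6 = $30

$30


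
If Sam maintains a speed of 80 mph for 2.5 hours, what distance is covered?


Use the formula: distance = speed x time
Speed = 80 mph, Time = 2.5 hours
80 x 2.5 = 200 miles

200 miles


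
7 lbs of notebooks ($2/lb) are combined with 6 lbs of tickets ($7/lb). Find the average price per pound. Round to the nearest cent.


Cost of notebooks:
7 x $2 = $14
Cost of tickets:
6 x $7 = $42
Total cost: $14 + $42 = $56
Total weight: 13 lbs
Average: $56 / 13 = $4.3076... ≈ $4.31/lb

$4.31/lb


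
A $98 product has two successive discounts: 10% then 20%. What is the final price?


First discount:
10% of $98 = $9.80
Price after first discount:
$98 - $9.80 = $88.20
Second discount:
20% of $88.20 = $17.64
Final price:
$88.20 - $17.64 = $70.56

$70.56


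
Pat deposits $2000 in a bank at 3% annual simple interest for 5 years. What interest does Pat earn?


Use the formula I = P x R x T / 100
P x R x T = 2000 x 3 x 5 = 30000
I = 30000 / 100 = $300

$300


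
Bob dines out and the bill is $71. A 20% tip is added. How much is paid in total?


Calculate the tip:
20% of $71 = $14.20
Add tip to meal cost:
$71 + $14.20 = $85.20

$85.20


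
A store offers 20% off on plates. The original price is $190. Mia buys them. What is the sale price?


Calculate the discount amount:
20% of $190 = $38
Subtract from original:
$190 - $38 = $152

$152


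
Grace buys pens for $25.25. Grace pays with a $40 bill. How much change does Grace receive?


Start with the amount paid:
$40
Subtract the price:
$40 - $25.25 = $14.75

$14.75


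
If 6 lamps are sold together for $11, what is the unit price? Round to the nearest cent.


Total cost: $11
Number of items: 6
Unit price: $11 / 6 = $1.8333... ≈ $1.83

$1.83


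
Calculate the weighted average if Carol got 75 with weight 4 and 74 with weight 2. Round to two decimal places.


Weighted sum:
4 x 75 + 2 x 74 = 448
Total weight:
4 + 2 = 6
Weighted average:
448 / 6 = 74.6666... ≈ 74.67

74.67


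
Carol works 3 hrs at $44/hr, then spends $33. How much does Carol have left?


Calculate earnings:
3 x $44 = $132
Subtract spending:
$132 - $33 = $99

$99


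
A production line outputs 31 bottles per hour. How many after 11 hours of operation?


Production rate: 31 bottles per hour
Time: 11 hours
Total: 31 x 11 = 341 bottles

341 bottles


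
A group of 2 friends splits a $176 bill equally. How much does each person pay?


Total bill: $176
Number of people: 2
Each pays: $176 / 2 = $88

$88


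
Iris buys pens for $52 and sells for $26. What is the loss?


Selling price = $26
Cost price = $52
Loss = cost price - selling price:
Loss = $52 - $26 = $26

$26


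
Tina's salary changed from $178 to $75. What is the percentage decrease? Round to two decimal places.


Find the absolute change:
|75 - 178| = 103
Divide by original and multiply by 100:
103 / 178 x 100 = 57.8651...% ≈ 57.87%

57.87%


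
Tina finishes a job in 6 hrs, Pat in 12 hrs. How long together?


Tina's rate: 1/6 of the job per hour
Pat's rate: 1/12 of the job per hour
Combined rate: 1/6 + 1/12 = 1/4 per hour
Time = 1 / (1/4) = 4 hours

4 hours


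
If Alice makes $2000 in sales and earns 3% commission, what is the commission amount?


Convert rate to decimal:
3% = 0.03
Multiply by sales:
$2000 x 0.03 = $60

$60


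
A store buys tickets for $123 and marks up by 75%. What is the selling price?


Calculate the markup amount:
75% of $123 = $92.25
Add to cost:
$123 + $92.25 = $215.25

$215.25


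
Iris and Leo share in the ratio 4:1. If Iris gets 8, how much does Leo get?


Find the multiplier:
8 / 4 = 2
Apply to Leo's share:
1 x 2 = 2

2


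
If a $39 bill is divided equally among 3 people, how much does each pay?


Total bill: $39
Number of people: 3
Each pays: $39 / 3 = $13

$13


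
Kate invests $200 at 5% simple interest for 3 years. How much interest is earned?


Use the formula I = P x R x T / 100
P x R x T = 200 x 5 x 3 = 3000
I = 3000 / 100 = $30

$30


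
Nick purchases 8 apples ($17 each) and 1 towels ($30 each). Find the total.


Cost of apples:
8 x $17 = $136
Cost of towels:
1 x $30 = $30
Add both:
$136 + $30 = $166

$166


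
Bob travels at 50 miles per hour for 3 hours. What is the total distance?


Use the formula: distance = speed x time
Speed = 50 mph, Time = 3 hours
50 x 3 = 150 miles

150 miles


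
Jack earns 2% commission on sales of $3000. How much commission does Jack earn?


Convert rate to decimal:
2% = 0.02
Multiply by sales:
$3000 x 0.02 = $60

$60


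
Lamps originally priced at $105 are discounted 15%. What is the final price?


Calculate the discount amount:
15% of $105 = $15.75
Subtract from original:
$105 - $15.75 = $89.25

$89.25


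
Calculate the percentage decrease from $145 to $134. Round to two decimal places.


Find the absolute change:
|134 - 145| = 11
Divide by original and multiply by 100:
11 / 145 x 100 = 7.5862...% ≈ 7.59%

7.59%


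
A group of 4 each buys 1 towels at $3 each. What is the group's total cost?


Cost per person:
1 x $3 = $3
Group total:
4 x $3 = $12

$12


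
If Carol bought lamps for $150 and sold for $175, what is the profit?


Selling price = $175
Cost price = $150
Profit = selling price - cost price:
Profit = $175 - $150 = $25

$25


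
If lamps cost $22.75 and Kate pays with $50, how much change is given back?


Start with the amount paid:
$50
Subtract the price:
$50 - $22.75 = $27.25

$27.25


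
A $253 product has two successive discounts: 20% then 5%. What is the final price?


First discount:
20% of $253 = $50.60
Price after first discount:
$253 - $50.60 = $202.40
Second discount:
5% of $202.40 = $10.12
Final price:
$202.40 - $10.12 = $192.28

$192.28


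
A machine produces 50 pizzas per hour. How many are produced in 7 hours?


Production rate: 50 pizzas per hour
Time: 7 hours
Total: 50 x 7 = 350 pizzas

350 pizzas


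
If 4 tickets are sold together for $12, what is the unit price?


Total cost: $12
Number of items: 4
Unit price: $12 / 4 = $3

$3


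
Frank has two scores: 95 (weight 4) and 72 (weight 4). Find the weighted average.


Weighted sum:
4 x 95 + 4 x 72 = 668
Total weight:
4 + 4 = 8
Weighted average:
668 / 8 = 83.5

83.5


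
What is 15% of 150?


Convert percentage to decimal:
15% = 0.15
Multiply:
150 x 0.15 = 22.5

22.5


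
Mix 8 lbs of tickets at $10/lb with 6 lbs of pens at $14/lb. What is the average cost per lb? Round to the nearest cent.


Cost of tickets:
8 x $10 = $80
Cost of pens:
6 x $14 = $84
Total cost: $80 + $84 = $164
Total weight: 14 lbs
Average: $164 / 14 = $11.7142... ≈ $11.71/lb

$11.71/lb


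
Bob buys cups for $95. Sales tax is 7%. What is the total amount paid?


Calculate the tax:
7% of $95 = $6.65
Add tax to price:
$95 + $6.65 = $101.65

$101.65


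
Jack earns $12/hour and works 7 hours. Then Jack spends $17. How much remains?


Calculate earnings:
7 x $12 = $84
Subtract spending:
$84 - $17 = $67

$67


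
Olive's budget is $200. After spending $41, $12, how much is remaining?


Add up expenses:
$41 + $12 = $53
Subtract from budget:
$200 - $53 = $147

$147


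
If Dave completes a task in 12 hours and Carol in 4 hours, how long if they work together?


Dave's rate: 1/12 of the job per hour
Carol's rate: 1/4 of the job per hour
Combined rate: 1/12 + 1/4 = 1/3 per hour
Time = 1 / (1/3) = 3 hours

3 hours


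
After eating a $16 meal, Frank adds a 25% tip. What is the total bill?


Calculate the tip:
25% of $16 = $4
Add tip to meal cost:
$16 + $4 = $20

$20


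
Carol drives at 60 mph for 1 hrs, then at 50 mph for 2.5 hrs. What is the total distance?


Leg 1 distance:
60 x 1 = 60 miles
Leg 2 distance:
50 x 2.5 = 125 miles
Total distance:
60 + 125 = 185 miles

185 miles


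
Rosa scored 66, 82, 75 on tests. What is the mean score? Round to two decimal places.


Add the scores:
66 + 82 + 75 = 223
Divide by the number of tests:
223 / 3 = 74.3333... ≈ 74.33

74.33


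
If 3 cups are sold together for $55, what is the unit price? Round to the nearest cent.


Total cost: $55
Number of items: 3
Unit price: $55 / 3 = $18.3333... ≈ $18.33

$18.33


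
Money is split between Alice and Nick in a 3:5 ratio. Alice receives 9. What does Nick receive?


Find the multiplier:
9 / 3 = 3
Apply to Nick's share:
5 x 3 = 15

15


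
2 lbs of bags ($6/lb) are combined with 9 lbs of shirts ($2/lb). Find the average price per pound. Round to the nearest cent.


Cost of bags:
2 x $6 = $12
Cost of shirts:
9 x $2 = $18
Total cost: $12 + $18 = $30
Total weight: 11 lbs
Average: $30 / 11 = $2.7272... ≈ $2.73/lb

$2.73/lb


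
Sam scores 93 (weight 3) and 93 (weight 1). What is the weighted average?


Weighted sum:
3 x 93 + 1 x 93 = 372
Total weight:
3 + 1 = 4
Weighted average:
372 / 4 = 93

93


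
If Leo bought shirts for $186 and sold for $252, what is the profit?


Selling price = $252
Cost price = $186
Profit = selling price - cost price:
Profit = $252 - $186 = $66

$66


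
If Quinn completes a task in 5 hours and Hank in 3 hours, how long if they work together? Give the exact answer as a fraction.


Quinn's rate: 1/5 of the job per hour
Hank's rate: 1/3 of the job per hour
Combined rate: 1/5 + 1/3 = 8/15 per hour
Time = 1 / (8/15) = 15/8 hours (≈ 1.88 hours)

15/8 hours


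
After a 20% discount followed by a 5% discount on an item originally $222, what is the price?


First discount:
20% of $222 = $44.40
Price after first discount:
$222 - $44.40 = $177.60
Second discount:
5% of $177.60 = $8.88
Final price:
$177.60 - $8.88 = $168.72

$168.72


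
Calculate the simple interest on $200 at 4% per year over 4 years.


Use the formula I = P x R x T / 100
P x R x T = 200 x 4 x 4 = 3200
I = 3200 / 100 = $32

$32


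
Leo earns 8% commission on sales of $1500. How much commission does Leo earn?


Convert rate to decimal:
8% = 0.08
Multiply by sales:
$1500 x 0.08 = $120

$120


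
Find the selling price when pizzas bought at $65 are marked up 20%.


Calculate the markup amount:
20% of $65 = $13
Add to cost:
$65 + $13 = $78

$78


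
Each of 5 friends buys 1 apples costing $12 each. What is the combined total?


Cost per person:
1 x $12 = $12
Group total:
5 x $12 = $60

$60


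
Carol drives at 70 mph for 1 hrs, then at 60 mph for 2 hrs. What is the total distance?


Leg 1 distance:
70 x 1 = 70 miles
Leg 2 distance:
60 x 2 = 120 miles
Total distance:
70 + 120 = 190 miles

190 miles


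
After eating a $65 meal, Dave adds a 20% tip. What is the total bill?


Calculate the tip:
20% of $65 = $13
Add tip to meal cost:
$65 + $13 = $78

$78


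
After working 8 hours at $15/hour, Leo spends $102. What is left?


Calculate earnings:
8 x $15 = $120
Subtract spending:
$120 - $102 = $18

$18


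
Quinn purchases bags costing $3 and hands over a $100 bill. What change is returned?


Start with the amount paid:
$100
Subtract the price:
$100 - $3 = $97

$97


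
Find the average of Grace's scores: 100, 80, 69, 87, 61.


Add the scores:
100 + 80 + 69 + 87 + 61 = 397
Divide by the number of tests:
397 / 5 = 79.4

79.4


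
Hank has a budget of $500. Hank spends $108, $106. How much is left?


Add up expenses:
$108 + $106 = $214
Subtract from budget:
$500 - $214 = $286

$286


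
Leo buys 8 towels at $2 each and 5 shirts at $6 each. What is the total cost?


Cost of towels:
8 x $2 = $16
Cost of shirts:
5 x $6 = $30
Add both:
$16 + $30 = $46

$46


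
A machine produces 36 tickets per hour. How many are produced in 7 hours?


Production rate: 36 tickets per hour
Time: 7 hours
Total: 36 x 7 = 252 tickets

252 tickets


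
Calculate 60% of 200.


Convert percentage to decimal:
60% = 0.6
Multiply:
200 x 0.6 = 120

120


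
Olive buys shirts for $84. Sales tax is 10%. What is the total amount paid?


Calculate the tax:
10% of $84 = $8.40
Add tax to price:
$84 + $8.40 = $92.40

$92.40


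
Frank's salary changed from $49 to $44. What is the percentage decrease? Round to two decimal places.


Find the absolute change:
|44 - 49| = 5
Divide by original and multiply by 100:
5 / 49 x 100 = 10.2040...% ≈ 10.2%

10.2%


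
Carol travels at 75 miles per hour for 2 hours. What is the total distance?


Use the formula: distance = speed x time
Speed = 75 mph, Time = 2 hours
75 x 2 = 150 miles

150 miles


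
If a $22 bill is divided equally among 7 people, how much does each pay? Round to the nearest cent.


Total bill: $22
Number of people: 7
Each pays: $22 / 7 = $3.1428... ≈ $3.14

$3.14


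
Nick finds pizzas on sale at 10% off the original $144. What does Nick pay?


Calculate the discount amount:
10% of $144 = $14.40
Subtract from original:
$144 - $14.40 = $129.60

$129.60


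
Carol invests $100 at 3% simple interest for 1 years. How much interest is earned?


Use the formula I = P x R x T / 100
P x R x T = 100 x 3 x 1 = 300
I = 300 / 100 = $3

$3


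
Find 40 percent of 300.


Convert percentage to decimal:
40% = 0.4
Multiply:
300 x 0.4 = 120

120


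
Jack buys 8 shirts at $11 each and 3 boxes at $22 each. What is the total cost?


Cost of shirts:
8 x $11 = $88
Cost of boxes:
3 x $22 = $66
Add both:
$88 + $66 = $154

$154


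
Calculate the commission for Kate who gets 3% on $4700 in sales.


Convert rate to decimal:
3% = 0.03
Multiply by sales:
$4700 x 0.03 = $141

$141


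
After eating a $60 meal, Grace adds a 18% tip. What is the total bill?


Calculate the tip:
18% of $60 = $10.80
Add tip to meal cost:
$60 + $10.80 = $70.80

$70.80


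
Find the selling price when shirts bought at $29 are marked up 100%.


Calculate the markup amount:
100% of $29 = $29
Add to cost:
$29 + $29 = $58

$58


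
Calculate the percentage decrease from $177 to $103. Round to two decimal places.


Find the absolute change:
|103 - 177| = 74
Divide by original and multiply by 100:
74 / 177 x 100 = 41.8079...% ≈ 41.81%

41.81%


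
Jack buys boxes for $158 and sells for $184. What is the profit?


Selling price = $184
Cost price = $158
Profit = selling price - cost price:
Profit = $184 - $158 = $26

$26


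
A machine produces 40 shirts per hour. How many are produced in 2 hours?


Production rate: 40 shirts per hour
Time: 2 hours
Total: 40 x 2 = 80 shirts

80 shirts


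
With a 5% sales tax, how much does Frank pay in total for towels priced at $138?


Calculate the tax:
5% of $138 = $6.90
Add tax to price:
$138 + $6.90 = $144.90

$144.90


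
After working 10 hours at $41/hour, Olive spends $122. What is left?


Calculate earnings:
10 x $41 = $410
Subtract spending:
$410 - $122 = $288

$288


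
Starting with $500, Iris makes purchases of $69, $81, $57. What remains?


Add up expenses:
$69 + $81 + $57 = $207
Subtract from budget:
$500 - $207 = $293

$293


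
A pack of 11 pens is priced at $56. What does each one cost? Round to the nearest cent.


Total cost: $56
Number of items: 11
Unit price: $56 / 11 = $5.0909... ≈ $5.09

$5.09


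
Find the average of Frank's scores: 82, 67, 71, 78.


Add the scores:
82 + 67 + 71 + 78 = 298
Divide by the number of tests:
298 / 4 = 74.5

74.5


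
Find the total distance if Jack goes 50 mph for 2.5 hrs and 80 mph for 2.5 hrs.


Leg 1 distance:
50 x 2.5 = 125 miles
Leg 2 distance:
80 x 2.5 = 200 miles
Total distance:
125 + 200 = 325 miles

325 miles


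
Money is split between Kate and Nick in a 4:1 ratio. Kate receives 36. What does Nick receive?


Find the multiplier:
36 / 4 = 9
Apply to Nick's share:
1 x 9 = 9

9


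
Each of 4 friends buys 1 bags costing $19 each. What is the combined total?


Cost per person:
1 x $19 = $19
Group total:
4 x $19 = $76

$76


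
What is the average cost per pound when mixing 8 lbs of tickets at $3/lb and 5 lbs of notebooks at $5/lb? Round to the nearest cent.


Cost of tickets:
8 x $3 = $24
Cost of notebooks:
5 x $5 = $25
Total cost: $24 + $25 = $49
Total weight: 13 lbs
Average: $49 / 13 = $3.7692... ≈ $3.77/lb

$3.77/lb


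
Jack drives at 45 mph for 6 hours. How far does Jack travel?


Use the formula: distance = speed x time
Speed = 45 mph, Time = 6 hours
45 x 6 = 270 miles

270 miles


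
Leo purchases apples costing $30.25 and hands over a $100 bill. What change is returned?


Start with the amount paid:
$100
Subtract the price:
$100 - $30.25 = $69.75

$69.75


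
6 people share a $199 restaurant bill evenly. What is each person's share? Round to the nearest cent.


Total bill: $199
Number of people: 6
Each pays: $199 / 6 = $33.1666... ≈ $33.17

$33.17


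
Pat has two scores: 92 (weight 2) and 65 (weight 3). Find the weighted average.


Weighted sum:
2 x 92 + 3 x 65 = 379
Total weight:
2 + 3 = 5
Weighted average:
379 / 5 = 75.8

75.8


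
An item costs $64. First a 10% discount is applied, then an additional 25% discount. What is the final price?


First discount:
10% of $64 = $6.40
Price after first discount:
$64 - $6.40 = $57.60
Second discount:
25% of $57.60 = $14.40
Final price:
$57.60 - $14.40 = $43.20

$43.20


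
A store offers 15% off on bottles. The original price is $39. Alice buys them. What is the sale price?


Calculate the discount amount:
15% of $39 = $5.85
Subtract from original:
$39 - $5.85 = $33.15

$33.15


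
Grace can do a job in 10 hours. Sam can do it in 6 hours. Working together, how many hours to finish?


Grace's rate: 1/10 of the job per hour
Sam's rate: 1/6 of the job per hour
Combined rate: 1/10 + 1/6 = 4/15 per hour
Time = 1 / (4/15) = 15/4 = 3.75 hours

3.75 hours


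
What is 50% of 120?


Convert percentage to decimal:
50% = 0.5
Multiply:
120 x 0.5 = 60

60


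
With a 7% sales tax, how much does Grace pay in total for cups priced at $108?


Calculate the tax:
7% of $108 = $7.56
Add tax to price:
$108 + $7.56 = $115.56

$115.56


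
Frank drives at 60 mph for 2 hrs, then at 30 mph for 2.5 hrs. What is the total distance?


Leg 1 distance:
60 x 2 = 120 miles
Leg 2 distance:
30 x 2.5 = 75 miles
Total distance:
120 + 75 = 195 miles

195 miles


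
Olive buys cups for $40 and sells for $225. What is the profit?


Selling price = $225
Cost price = $40
Profit = selling price - cost price:
Profit = $225 - $40 = $185

$185


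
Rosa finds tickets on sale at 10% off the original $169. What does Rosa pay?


Calculate the discount amount:
10% of $169 = $16.90
Subtract from original:
$169 - $16.90 = $152.10

$152.10


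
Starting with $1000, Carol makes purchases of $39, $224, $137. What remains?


Add up expenses:
$39 + $224 + $137 = $400
Subtract from budget:
$1000 - $400 = $600

$600


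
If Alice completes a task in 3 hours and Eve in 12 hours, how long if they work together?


Alice's rate: 1/3 of the job per hour
Eve's rate: 1/12 of the job per hour
Combined rate: 1/3 + 1/12 = 5/12 per hour
Time = 1 / (5/12) = 12/5 = 2.4 hours

2.4 hours


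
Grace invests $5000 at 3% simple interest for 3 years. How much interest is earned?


Use the formula I = P x R x T / 100
P x R x T = 5000 x 3 x 3 = 45000
I = 45000 / 100 = $450

$450


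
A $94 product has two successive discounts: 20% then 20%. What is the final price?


First discount:
20% of $94 = $18.80
Price after first discount:
$94 - $18.80 = $75.20
Second discount:
20% of $75.20 = $15.04
Final price:
$75.20 - $15.04 = $60.16

$60.16


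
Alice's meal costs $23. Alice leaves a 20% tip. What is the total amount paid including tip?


Calculate the tip:
20% of $23 = $4.60
Add tip to meal cost:
$23 + $4.60 = $27.60

$27.60


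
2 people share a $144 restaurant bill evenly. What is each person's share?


Total bill: $144
Number of people: 2
Each pays: $144 / 2 = $72

$72


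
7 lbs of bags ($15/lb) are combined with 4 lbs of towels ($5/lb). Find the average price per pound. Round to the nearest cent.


Cost of bags:
7 x $15 = $105
Cost of towels:
4 x $5 = $20
Total cost: $105 + $20 = $125
Total weight: 11 lbs
Average: $125 / 11 = $11.3636... ≈ $11.36/lb

$11.36/lb


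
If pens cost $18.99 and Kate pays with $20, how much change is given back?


Start with the amount paid:
$20
Subtract the price:
$20 - $18.99 = $1.01

$1.01


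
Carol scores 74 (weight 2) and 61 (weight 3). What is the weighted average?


Weighted sum:
2 x 74 + 3 x 61 = 331
Total weight:
2 + 3 = 5
Weighted average:
331 / 5 = 66.2

66.2


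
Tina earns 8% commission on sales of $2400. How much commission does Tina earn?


Convert rate to decimal:
8% = 0.08
Multiply by sales:
$2400 x 0.08 = $192

$192


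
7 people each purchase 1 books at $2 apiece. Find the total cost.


Cost per person:
1 x $2 = $2
Group total:
7 x $2 = $14

$14


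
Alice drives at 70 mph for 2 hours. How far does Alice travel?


Use the formula: distance = speed x time
Speed = 70 mph, Time = 2 hours
70 x 2 = 140 miles

140 miles


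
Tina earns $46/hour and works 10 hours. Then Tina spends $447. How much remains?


Calculate earnings:
10 x $46 = $460
Subtract spending:
$460 - $447 = $13

$13


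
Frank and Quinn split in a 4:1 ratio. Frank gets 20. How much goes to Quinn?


Find the multiplier:
20 / 4 = 5
Apply to Quinn's share:
1 x 5 = 5

5


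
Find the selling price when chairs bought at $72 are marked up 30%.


Calculate the markup amount:
30% of $72 = $21.60
Add to cost:
$72 + $21.60 = $93.60

$93.60


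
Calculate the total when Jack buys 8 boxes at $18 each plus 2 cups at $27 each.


Cost of boxes:
8 x $18 = $144
Cost of cups:
2 x $27 = $54
Add both:
$144 + $54 = $198

$198


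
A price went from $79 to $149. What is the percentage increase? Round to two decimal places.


Find the absolute change:
|149 - 79| = 70
Divide by original and multiply by 100:
70 / 79 x 100 = 88.6075...% ≈ 88.61%

88.61%


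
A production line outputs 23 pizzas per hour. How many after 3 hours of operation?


Production rate: 23 pizzas per hour
Time: 3 hours
Total: 23 x 3 = 69 pizzas

69 pizzas


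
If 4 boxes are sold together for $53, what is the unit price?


Total cost: $53
Number of items: 4
Unit price: $53 / 4 = $13.25

$13.25


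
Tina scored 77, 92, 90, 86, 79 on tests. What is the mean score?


Add the scores:
77 + 92 + 90 + 86 + 79 = 424
Divide by the number of tests:
424 / 5 = 84.8

84.8


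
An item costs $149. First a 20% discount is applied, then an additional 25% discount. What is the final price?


First discount:
20% of $149 = $29.80
Price after first discount:
$149 - $29.80 = $119.20
Second discount:
25% of $119.20 = $29.80
Final price:
$119.20 - $29.80 = $89.40

$89.40


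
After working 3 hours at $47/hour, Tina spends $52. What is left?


Calculate earnings:
3 x $47 = $141
Subtract spending:
$141 - $52 = $89

$89


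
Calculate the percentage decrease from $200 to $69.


Find the absolute change:
|69 - 200| = 131
Divide by original and multiply by 100:
131 / 200 x 100 = 65.5%

65.5%


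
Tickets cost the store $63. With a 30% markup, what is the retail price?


Calculate the markup amount:
30% of $63 = $18.90
Add to cost:
$63 + $18.90 = $81.90

$81.90


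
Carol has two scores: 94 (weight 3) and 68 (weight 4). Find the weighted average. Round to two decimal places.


Weighted sum:
3 x 94 + 4 x 68 = 554
Total weight:
3 + 4 = 7
Weighted average:
554 / 7 = 79.1428... ≈ 79.14

79.14


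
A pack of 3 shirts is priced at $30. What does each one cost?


Total cost: $30
Number of items: 3
Unit price: $30 / 3 = $10

$10


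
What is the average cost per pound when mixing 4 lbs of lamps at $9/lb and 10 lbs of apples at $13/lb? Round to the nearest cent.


Cost of lamps:
4 x $9 = $36
Cost of apples:
10 x $13 = $130
Total cost: $36 + $130 = $166
Total weight: 14 lbs
Average: $166 / 14 = $11.8571... ≈ $11.86/lb

$11.86/lb


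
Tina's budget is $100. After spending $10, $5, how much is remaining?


Add up expenses:
$10 + $5 = $15
Subtract from budget:
$100 - $15 = $85

$85


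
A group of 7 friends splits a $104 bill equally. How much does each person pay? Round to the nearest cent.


Total bill: $104
Number of people: 7
Each pays: $104 / 7 = $14.8571... ≈ $14.86

$14.86


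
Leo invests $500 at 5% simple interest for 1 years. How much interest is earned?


Use the formula I = P x R x T / 100
P x R x T = 500 x 5 x 1 = 2500
I = 2500 / 100 = $25

$25


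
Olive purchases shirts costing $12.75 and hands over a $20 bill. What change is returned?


Start with the amount paid:
$20
Subtract the price:
$20 - $12.75 = $7.25

$7.25


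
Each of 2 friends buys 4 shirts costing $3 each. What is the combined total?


Cost per person:
4 x $3 = $12
Group total:
2 x $12 = $24

$24


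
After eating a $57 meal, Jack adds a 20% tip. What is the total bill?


Calculate the tip:
20% of $57 = $11.40
Add tip to meal cost:
$57 + $11.40 = $68.40

$68.40


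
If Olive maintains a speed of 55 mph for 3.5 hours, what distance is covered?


Use the formula: distance = speed x time
Speed = 55 mph, Time = 3.5 hours
55 x 3.5 = 192.5 miles

192.5 miles


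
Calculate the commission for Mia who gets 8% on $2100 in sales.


Convert rate to decimal:
8% = 0.08
Multiply by sales:
$2100 x 0.08 = $168

$168


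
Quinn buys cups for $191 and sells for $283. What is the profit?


Selling price = $283
Cost price = $191
Profit = selling price - cost price:
Profit = $283 - $191 = $92

$92


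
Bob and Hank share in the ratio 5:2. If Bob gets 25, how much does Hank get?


Find the multiplier:
25 / 5 = 5
Apply to Hank's share:
2 x 5 = 10

10


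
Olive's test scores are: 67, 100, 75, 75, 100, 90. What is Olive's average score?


Add the scores:
67 + 100 + 75 + 75 + 100 + 90 = 507
Divide by the number of tests:
507 / 6 = 84.5

84.5


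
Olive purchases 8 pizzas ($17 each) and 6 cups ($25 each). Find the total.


Cost of pizzas:
8 x $17 = $136
Cost of cups:
6 x $25 = $150
Add both:
$136 + $150 = $286

$286


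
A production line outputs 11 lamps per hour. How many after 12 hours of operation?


Production rate: 11 lamps per hour
Time: 12 hours
Total: 11 x 12 = 132 lamps

132 lamps


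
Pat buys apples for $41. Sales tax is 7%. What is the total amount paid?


Calculate the tax:
7% of $41 = $2.87
Add tax to price:
$41 + $2.87 = $43.87

$43.87


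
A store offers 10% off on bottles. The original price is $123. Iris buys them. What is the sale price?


Calculate the discount amount:
10% of $123 = $12.30
Subtract from original:
$123 - $12.30 = $110.70

$110.70


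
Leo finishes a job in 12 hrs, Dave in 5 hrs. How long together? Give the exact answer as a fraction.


Leo's rate: 1/12 of the job per hour
Dave's rate: 1/5 of the job per hour
Combined rate: 1/12 + 1/5 = 17/60 per hour
Time = 1 / (17/60) = 60/17 hours (≈ 3.53 hours)

60/17 hours


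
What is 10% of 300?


Convert percentage to decimal:
10% = 0.1
Multiply:
300 x 0.1 = 30

30


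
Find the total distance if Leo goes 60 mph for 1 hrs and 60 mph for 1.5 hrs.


Leg 1 distance:
60 x 1 = 60 miles
Leg 2 distance:
60 x 1.5 = 90 miles
Total distance:
60 + 90 = 150 miles

150 miles


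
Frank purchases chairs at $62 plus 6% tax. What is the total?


Calculate the tax:
6% of $62 = $3.72
Add tax to price:
$62 + $3.72 = $65.72

$65.72


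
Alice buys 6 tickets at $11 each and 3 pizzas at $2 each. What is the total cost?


Cost of tickets:
6 x $11 = $66
Cost of pizzas:
3 x $2 = $6
Add both:
$66 + $6 = $72

$72


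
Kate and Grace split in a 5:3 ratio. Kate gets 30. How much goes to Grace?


Find the multiplier:
30 / 5 = 6
Apply to Grace's share:
3 x 6 = 18

18


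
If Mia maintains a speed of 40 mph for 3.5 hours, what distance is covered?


Use the formula: distance = speed x time
Speed = 40 mph, Time = 3.5 hours
40 x 3.5 = 140 miles

140 miles


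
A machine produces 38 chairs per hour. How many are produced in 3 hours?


Production rate: 38 chairs per hour
Time: 3 hours
Total: 38 x 3 = 114 chairs

114 chairs


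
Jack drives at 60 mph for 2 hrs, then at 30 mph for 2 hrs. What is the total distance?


Leg 1 distance:
60 x 2 = 120 miles
Leg 2 distance:
30 x 2 = 60 miles
Total distance:
120 + 60 = 180 miles

180 miles


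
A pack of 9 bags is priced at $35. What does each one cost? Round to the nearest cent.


Total cost: $35
Number of items: 9
Unit price: $35 / 9 = $3.8888... ≈ $3.89

$3.89


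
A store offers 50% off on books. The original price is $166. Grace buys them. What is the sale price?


Calculate the discount amount:
50% of $166 = $83
Subtract from original:
$166 - $83 = $83

$83


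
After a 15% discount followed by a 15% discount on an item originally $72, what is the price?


First discount:
15% of $72 = $10.80
Price after first discount:
$72 - $10.80 = $61.20
Second discount:
15% of $61.20 = $9.18
Final price:
$61.20 - $9.18 = $52.02

$52.02


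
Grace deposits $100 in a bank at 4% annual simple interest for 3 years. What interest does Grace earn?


Use the formula I = P x R x T / 100
P x R x T = 100 x 4 x 3 = 1200
I = 1200 / 100 = $12

$12


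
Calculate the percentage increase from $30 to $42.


Find the absolute change:
|42 - 30| = 12
Divide by original and multiply by 100:
12 / 30 x 100 = 40%

40%


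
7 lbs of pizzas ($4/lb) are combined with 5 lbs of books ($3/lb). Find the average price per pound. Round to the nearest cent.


Cost of pizzas:
7 x $4 = $28
Cost of books:
5 x $3 = $15
Total cost: $28 + $15 = $43
Total weight: 12 lbs
Average: $43 / 12 = $3.5833... ≈ $3.58/lb

$3.58/lb


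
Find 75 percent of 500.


Convert percentage to decimal:
75% = 0.75
Multiply:
500 x 0.75 = 375

375


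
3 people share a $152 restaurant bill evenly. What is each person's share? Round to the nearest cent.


Total bill: $152
Number of people: 3
Each pays: $152 / 3 = $50.6666... ≈ $50.67

$50.67


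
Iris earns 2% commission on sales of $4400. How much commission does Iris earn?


Convert rate to decimal:
2% = 0.02
Multiply by sales:
$4400 x 0.02 = $88

$88
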